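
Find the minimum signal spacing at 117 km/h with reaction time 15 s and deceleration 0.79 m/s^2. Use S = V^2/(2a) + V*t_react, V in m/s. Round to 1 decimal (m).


V = 117 / 3.6 = 32.5 m/s
Braking distance = 32.5^2 / (2*0.79) = 668.5127 m
Sighting distance = 32.5 * 15 = 487.5 m
S = 668.5127 + 487.5 = 1156.0 m

1156.0


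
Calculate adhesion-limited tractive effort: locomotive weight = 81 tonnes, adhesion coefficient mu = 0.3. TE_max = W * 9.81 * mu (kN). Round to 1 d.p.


TE_max = W * g * mu
TE_max = 81 * 9.81 * 0.3
TE_max = 794.61 * 0.3
TE_max = 238.4 kN

238.4


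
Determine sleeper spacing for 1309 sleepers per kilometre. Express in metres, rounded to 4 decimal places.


Spacing = 1000 m / number of sleepers
Spacing = 1000 / 1309
Spacing = 0.7639 m

0.7639


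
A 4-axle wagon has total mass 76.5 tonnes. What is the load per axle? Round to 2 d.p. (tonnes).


Load per axle = total weight / number of axles
Load = 76.5 / 4
Load = 19.13 tonnes

19.13


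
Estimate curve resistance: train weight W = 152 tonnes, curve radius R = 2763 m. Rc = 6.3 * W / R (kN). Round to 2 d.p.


Rc = 6.3 * W / R
Rc = 6.3 * 152 / 2763
Rc = 957.6 / 2763
Rc = 0.35 kN

0.35


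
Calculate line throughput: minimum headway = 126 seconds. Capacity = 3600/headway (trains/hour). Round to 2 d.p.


Capacity = 3600 / headway
Capacity = 3600 / 126
Capacity = 28.57 trains/hour

28.57


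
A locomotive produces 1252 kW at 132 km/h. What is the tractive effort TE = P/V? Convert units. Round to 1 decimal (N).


Convert: P = 1252 kW = 1252000 W
V = 132 / 3.6 = 36.6667 m/s
TE = 1252000 / 36.6667
TE = 34145.5 N

34145.5


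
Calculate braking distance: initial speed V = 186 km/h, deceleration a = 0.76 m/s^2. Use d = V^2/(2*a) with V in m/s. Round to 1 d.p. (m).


Convert speed: V = 186 / 3.6 = 51.6667 m/s
V^2 = 2669.4444
d = 2669.4444 / (2 * 0.76)
d = 2669.4444 / 1.52
d = 1756.2 m

1756.2


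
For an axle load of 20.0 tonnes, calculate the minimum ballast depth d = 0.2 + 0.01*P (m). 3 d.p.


d = 0.2 + 0.01 * 20.0
d = 0.2 + 0.2
d = 0.400 m

0.400


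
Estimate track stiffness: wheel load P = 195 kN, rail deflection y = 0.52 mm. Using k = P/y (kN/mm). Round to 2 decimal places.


Track stiffness k = P / y
k = 195 / 0.52
k = 375.00 kN/mm

375.00


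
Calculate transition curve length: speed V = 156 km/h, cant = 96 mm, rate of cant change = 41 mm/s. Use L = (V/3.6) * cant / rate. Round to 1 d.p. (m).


Convert speed: V = 156 / 3.6 = 43.3333 m/s
L = 43.3333 * 96 / 41
L = 4160.0 / 41
L = 101.5 m

101.5


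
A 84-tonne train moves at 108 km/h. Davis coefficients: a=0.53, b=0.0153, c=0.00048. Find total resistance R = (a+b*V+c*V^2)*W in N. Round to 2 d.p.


b*V = 0.0153 * 108 = 1.6524
c*V^2 = 0.00048 * 11664 = 5.59872
R_per_t = 0.53 + 1.6524 + 5.59872 = 7.78112 N/t
R_total = 7.78112 * 84 = 653.61 N

653.61


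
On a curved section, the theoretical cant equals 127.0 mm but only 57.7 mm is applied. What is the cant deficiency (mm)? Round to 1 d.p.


Cant deficiency = equilibrium cant - actual cant
CD = 127.0 - 57.7
CD = 69.3 mm

69.3


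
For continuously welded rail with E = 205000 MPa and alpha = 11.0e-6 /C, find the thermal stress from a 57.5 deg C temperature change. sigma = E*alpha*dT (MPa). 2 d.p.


sigma = E * alpha * dT
sigma = 205000 * 11.0e-6 * 57.5
sigma = 2.255 * 57.5
sigma = 129.66 MPa

129.66


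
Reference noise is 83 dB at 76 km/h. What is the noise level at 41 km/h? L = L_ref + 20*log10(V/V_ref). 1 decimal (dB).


V/V_ref = 41 / 76 = 0.539474
log10(0.539474) = -0.26803
20 * -0.26803 = -5.3606
L = 83 + -5.3606 = 77.6 dB

77.6


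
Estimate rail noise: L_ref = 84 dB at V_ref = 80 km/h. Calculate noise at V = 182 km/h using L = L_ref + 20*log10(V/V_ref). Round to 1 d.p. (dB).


V/V_ref = 182 / 80 = 2.275
log10(2.275) = 0.356981
20 * 0.356981 = 7.1396
L = 84 + 7.1396 = 91.1 dB

91.1


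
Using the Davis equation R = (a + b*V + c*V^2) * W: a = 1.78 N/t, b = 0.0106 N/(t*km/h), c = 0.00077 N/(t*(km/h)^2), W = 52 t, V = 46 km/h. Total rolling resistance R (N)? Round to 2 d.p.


b*V = 0.0106 * 46 = 0.4876
c*V^2 = 0.00077 * 2116 = 1.62932
R_per_t = 1.78 + 0.4876 + 1.62932 = 3.89692 N/t
R_total = 3.89692 * 52 = 202.64 N

202.64


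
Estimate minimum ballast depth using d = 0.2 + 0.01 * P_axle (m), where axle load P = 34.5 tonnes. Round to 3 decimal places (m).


d = 0.2 + 0.01 * 34.5
d = 0.2 + 0.345
d = 0.545 m

0.545


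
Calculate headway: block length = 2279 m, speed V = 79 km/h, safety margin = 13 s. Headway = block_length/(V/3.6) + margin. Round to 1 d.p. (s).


V = 79 / 3.6 = 21.9444 m/s
Block traversal time = 2279 / 21.9444 = 103.8532 s
Headway = 103.8532 + 13
Headway = 116.9 s

116.9


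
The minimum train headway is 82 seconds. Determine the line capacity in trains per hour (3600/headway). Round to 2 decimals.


Capacity = 3600 / headway
Capacity = 3600 / 82
Capacity = 43.90 trains/hour

43.90


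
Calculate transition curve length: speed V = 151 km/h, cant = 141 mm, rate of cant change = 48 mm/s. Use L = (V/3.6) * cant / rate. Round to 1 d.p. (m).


Convert speed: V = 151 / 3.6 = 41.9444 m/s
L = 41.9444 * 141 / 48
L = 5914.1667 / 48
L = 123.2 m

123.2


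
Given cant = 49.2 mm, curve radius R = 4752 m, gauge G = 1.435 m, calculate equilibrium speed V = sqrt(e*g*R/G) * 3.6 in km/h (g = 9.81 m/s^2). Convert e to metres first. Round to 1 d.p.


Convert cant: e = 49.2 mm = 0.0492 m
V_ms = sqrt(0.0492 * 9.81 * 4752 / 1.435)
V_ms = sqrt(1598.301257) = 39.9788 m/s
V = 39.9788 * 3.6 = 143.9 km/h

143.9


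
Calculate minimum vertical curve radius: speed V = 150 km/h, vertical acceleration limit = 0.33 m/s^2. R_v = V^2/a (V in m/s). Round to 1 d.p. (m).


Convert speed: V = 150 / 3.6 = 41.6667 m/s
V^2 = 1736.1111 m^2/s^2
R_v = 1736.1111 / 0.33
R_v = 5260.9 m

5260.9


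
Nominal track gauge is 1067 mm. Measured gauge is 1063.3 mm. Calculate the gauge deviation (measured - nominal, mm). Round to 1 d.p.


Deviation = measured - nominal
Deviation = 1063.3 - 1067
Deviation = -3.7 mm

-3.7


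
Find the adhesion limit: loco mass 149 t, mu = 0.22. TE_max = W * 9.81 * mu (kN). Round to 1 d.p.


TE_max = W * g * mu
TE_max = 149 * 9.81 * 0.22
TE_max = 1461.69 * 0.22
TE_max = 321.6 kN

321.6


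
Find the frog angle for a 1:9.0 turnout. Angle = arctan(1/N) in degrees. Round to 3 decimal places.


1/N = 1/9.0 = 0.111111
angle = arctan(0.111111) = 0.110657 rad
angle = 0.110657 * 180/pi = 6.340 degrees

6.340


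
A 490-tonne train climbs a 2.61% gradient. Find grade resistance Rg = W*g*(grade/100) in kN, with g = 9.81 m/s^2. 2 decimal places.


Rg = W * 9.81 * grade / 100
Rg = 490 * 9.81 * 2.61 / 100
Rg = 4806.9 * 0.0261
Rg = 125.46 kN

125.46


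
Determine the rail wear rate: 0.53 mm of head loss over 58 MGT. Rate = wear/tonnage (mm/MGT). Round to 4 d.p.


Wear rate = total wear / cumulative tonnage
Rate = 0.53 / 58
Rate = 0.0091 mm/MGT

0.0091


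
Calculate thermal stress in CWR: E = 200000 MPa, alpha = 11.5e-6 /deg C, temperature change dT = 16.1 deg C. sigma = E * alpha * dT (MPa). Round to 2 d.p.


sigma = E * alpha * dT
sigma = 200000 * 11.5e-6 * 16.1
sigma = 2.3 * 16.1
sigma = 37.03 MPa

37.03


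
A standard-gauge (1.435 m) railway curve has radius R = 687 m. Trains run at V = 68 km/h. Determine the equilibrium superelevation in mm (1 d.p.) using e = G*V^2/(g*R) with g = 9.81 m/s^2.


Convert speed: V = 68 / 3.6 = 18.8889 m/s
Apply formula: e = 1.435 * 18.8889^2 / (9.81 * 687)
e = 1.435 * 356.7901 / 6739.47
e = 0.075969 m = 76.0 mm

76.0


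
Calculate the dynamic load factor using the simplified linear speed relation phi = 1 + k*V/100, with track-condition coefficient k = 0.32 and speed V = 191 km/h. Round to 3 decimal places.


phi = 1 + k * V / 100
phi = 1 + 0.32 * 191 / 100
phi = 1 + 0.6112
phi = 1.611

1.611


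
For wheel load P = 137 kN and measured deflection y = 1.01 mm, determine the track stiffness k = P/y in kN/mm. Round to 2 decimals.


Track stiffness k = P / y
k = 137 / 1.01
k = 135.64 kN/mm

135.64


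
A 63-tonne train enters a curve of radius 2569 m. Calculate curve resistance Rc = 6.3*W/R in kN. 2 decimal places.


Rc = 6.3 * W / R
Rc = 6.3 * 63 / 2569
Rc = 396.9 / 2569
Rc = 0.15 kN

0.15


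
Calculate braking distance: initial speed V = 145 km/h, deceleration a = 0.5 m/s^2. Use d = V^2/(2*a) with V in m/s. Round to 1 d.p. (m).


Convert speed: V = 145 / 3.6 = 40.2778 m/s
V^2 = 1622.2994
d = 1622.2994 / (2 * 0.5)
d = 1622.2994 / 1.0
d = 1622.3 m

1622.3


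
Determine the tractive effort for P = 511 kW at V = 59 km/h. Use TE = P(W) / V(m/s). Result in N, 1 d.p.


Convert: P = 511 kW = 511000 W
V = 59 / 3.6 = 16.3889 m/s
TE = 511000 / 16.3889
TE = 31179.7 N

31179.7


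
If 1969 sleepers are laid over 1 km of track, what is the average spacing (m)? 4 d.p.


Spacing = 1000 m / number of sleepers
Spacing = 1000 / 1969
Spacing = 0.5079 m

0.5079


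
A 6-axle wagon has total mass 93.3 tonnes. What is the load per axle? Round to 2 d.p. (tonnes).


Load per axle = total weight / number of axles
Load = 93.3 / 6
Load = 15.55 tonnes

15.55


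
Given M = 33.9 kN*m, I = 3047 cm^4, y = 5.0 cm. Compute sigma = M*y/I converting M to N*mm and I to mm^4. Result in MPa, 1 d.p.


Convert units:
M = 33.9 kN*m = 33900000 N*mm
y = 5.0 cm = 50 mm
I = 3047 cm^4 = 30470000 mm^4
sigma = 33900000 * 50 / 30470000
sigma = 55.6 MPa

55.6


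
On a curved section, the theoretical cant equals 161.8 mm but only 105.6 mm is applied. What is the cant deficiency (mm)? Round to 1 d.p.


Cant deficiency = equilibrium cant - actual cant
CD = 161.8 - 105.6
CD = 56.2 mm

56.2


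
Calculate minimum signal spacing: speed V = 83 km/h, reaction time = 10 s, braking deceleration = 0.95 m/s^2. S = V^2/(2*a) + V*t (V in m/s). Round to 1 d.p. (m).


V = 83 / 3.6 = 23.0556 m/s
Braking distance = 23.0556^2 / (2*0.95) = 279.7677 m
Sighting distance = 23.0556 * 10 = 230.5556 m
S = 279.7677 + 230.5556 = 510.3 m

510.3


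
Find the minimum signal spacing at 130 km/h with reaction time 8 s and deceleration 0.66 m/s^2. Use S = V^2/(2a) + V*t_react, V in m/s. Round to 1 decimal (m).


V = 130 / 3.6 = 36.1111 m/s
Braking distance = 36.1111^2 / (2*0.66) = 987.8881 m
Sighting distance = 36.1111 * 8 = 288.8889 m
S = 987.8881 + 288.8889 = 1276.8 m

1276.8


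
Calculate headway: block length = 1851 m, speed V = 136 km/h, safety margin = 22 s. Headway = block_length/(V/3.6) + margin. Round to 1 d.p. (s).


V = 136 / 3.6 = 37.7778 m/s
Block traversal time = 1851 / 37.7778 = 48.9971 s
Headway = 48.9971 + 22
Headway = 71.0 s

71.0


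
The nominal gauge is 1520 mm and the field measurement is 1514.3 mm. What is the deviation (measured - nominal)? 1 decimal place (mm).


Deviation = measured - nominal
Deviation = 1514.3 - 1520
Deviation = -5.7 mm

-5.7


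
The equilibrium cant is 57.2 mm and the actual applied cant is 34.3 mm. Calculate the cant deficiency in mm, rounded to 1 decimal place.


Cant deficiency = equilibrium cant - actual cant
CD = 57.2 - 34.3
CD = 22.9 mm

22.9


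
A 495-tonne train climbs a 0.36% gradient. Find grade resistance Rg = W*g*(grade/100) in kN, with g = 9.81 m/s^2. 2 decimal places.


Rg = W * 9.81 * grade / 100
Rg = 495 * 9.81 * 0.36 / 100
Rg = 4855.95 * 0.0036
Rg = 17.48 kN

17.48


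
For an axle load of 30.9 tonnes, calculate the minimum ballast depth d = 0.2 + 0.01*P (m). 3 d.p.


d = 0.2 + 0.01 * 30.9
d = 0.2 + 0.309
d = 0.509 m

0.509


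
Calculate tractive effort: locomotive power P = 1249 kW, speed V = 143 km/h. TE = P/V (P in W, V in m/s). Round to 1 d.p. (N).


Convert: P = 1249 kW = 1249000 W
V = 143 / 3.6 = 39.7222 m/s
TE = 1249000 / 39.7222
TE = 31443.4 N

31443.4


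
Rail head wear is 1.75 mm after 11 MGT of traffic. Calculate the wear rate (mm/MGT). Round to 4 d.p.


Wear rate = total wear / cumulative tonnage
Rate = 1.75 / 11
Rate = 0.1591 mm/MGT

0.1591


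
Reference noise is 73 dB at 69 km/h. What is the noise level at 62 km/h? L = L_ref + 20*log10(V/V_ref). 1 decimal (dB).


V/V_ref = 62 / 69 = 0.898551
log10(0.898551) = -0.046457
20 * -0.046457 = -0.9291
L = 73 + -0.9291 = 72.1 dB

72.1


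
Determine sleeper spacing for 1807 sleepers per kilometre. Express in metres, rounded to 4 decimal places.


Spacing = 1000 m / number of sleepers
Spacing = 1000 / 1807
Spacing = 0.5534 m

0.5534


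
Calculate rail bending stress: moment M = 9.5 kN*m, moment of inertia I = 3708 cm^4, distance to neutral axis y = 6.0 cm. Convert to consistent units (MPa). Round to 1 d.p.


Convert units:
M = 9.5 kN*m = 9500000 N*mm
y = 6.0 cm = 60 mm
I = 3708 cm^4 = 37080000 mm^4
sigma = 9500000 * 60 / 37080000
sigma = 15.4 MPa

15.4


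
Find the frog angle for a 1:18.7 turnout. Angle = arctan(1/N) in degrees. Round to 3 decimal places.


1/N = 1/18.7 = 0.053476
angle = arctan(0.053476) = 0.053425 rad
angle = 0.053425 * 180/pi = 3.061 degrees

3.061


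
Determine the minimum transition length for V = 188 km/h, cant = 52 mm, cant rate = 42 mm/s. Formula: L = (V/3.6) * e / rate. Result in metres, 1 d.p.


Convert speed: V = 188 / 3.6 = 52.2222 m/s
L = 52.2222 * 52 / 42
L = 2715.5556 / 42
L = 64.7 m

64.7


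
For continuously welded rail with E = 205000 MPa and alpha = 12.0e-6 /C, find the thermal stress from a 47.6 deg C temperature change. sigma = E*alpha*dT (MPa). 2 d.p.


sigma = E * alpha * dT
sigma = 205000 * 12.0e-6 * 47.6
sigma = 2.46 * 47.6
sigma = 117.10 MPa

117.10


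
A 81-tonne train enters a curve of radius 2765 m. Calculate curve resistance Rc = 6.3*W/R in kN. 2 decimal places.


Rc = 6.3 * W / R
Rc = 6.3 * 81 / 2765
Rc = 510.3 / 2765
Rc = 0.18 kN

0.18


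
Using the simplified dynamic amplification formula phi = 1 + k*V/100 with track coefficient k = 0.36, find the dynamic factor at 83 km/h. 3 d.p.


phi = 1 + k * V / 100
phi = 1 + 0.36 * 83 / 100
phi = 1 + 0.2988
phi = 1.299

1.299


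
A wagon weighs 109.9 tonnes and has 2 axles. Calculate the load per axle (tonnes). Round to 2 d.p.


Load per axle = total weight / number of axles
Load = 109.9 / 2
Load = 54.95 tonnes

54.95


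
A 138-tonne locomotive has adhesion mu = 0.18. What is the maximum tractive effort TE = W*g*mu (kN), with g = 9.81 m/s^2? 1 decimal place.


TE_max = W * g * mu
TE_max = 138 * 9.81 * 0.18
TE_max = 1353.78 * 0.18
TE_max = 243.7 kN

243.7


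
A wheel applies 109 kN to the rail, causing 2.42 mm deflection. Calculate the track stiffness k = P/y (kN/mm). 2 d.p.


Track stiffness k = P / y
k = 109 / 2.42
k = 45.04 kN/mm

45.04


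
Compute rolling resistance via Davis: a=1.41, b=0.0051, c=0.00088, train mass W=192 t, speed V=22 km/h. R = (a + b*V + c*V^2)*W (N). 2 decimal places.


b*V = 0.0051 * 22 = 0.1122
c*V^2 = 0.00088 * 484 = 0.42592
R_per_t = 1.41 + 0.1122 + 0.42592 = 1.94812 N/t
R_total = 1.94812 * 192 = 374.04 N

374.04


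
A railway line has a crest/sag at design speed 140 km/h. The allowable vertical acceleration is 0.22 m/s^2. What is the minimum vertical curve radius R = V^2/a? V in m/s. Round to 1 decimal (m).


Convert speed: V = 140 / 3.6 = 38.8889 m/s
V^2 = 1512.3457 m^2/s^2
R_v = 1512.3457 / 0.22
R_v = 6874.3 m

6874.3


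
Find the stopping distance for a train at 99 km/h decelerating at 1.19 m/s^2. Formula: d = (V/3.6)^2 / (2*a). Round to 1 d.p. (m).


Convert speed: V = 99 / 3.6 = 27.5 m/s
V^2 = 756.25
d = 756.25 / (2 * 1.19)
d = 756.25 / 2.38
d = 317.8 m

317.8


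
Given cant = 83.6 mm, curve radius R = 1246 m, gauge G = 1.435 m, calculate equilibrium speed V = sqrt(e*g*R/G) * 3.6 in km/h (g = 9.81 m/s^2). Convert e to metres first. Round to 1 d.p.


Convert cant: e = 83.6 mm = 0.0836 m
V_ms = sqrt(0.0836 * 9.81 * 1246 / 1.435)
V_ms = sqrt(712.100722) = 26.6852 m/s
V = 26.6852 * 3.6 = 96.1 km/h

96.1


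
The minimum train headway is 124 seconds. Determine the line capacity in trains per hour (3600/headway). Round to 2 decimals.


Capacity = 3600 / headway
Capacity = 3600 / 124
Capacity = 29.03 trains/hour

29.03


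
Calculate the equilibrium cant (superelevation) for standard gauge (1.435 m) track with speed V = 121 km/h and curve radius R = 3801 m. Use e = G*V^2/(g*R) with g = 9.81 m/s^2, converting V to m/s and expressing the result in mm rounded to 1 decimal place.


Convert speed: V = 121 / 3.6 = 33.6111 m/s
Apply formula: e = 1.435 * 33.6111^2 / (9.81 * 3801)
e = 1.435 * 1129.7068 / 37287.81
e = 0.043476 m = 43.5 mm

43.5


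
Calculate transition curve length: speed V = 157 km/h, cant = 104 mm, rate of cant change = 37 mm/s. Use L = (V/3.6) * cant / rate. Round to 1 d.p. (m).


Convert speed: V = 157 / 3.6 = 43.6111 m/s
L = 43.6111 * 104 / 37
L = 4535.5556 / 37
L = 122.6 m

122.6


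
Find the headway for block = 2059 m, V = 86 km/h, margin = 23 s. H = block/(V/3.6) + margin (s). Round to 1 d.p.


V = 86 / 3.6 = 23.8889 m/s
Block traversal time = 2059 / 23.8889 = 86.1907 s
Headway = 86.1907 + 23
Headway = 109.2 s

109.2


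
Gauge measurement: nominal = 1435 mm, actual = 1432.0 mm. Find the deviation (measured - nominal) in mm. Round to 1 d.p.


Deviation = measured - nominal
Deviation = 1432.0 - 1435
Deviation = -3.0 mm

-3.0


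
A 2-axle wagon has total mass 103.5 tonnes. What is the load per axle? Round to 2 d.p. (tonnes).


Load per axle = total weight / number of axles
Load = 103.5 / 2
Load = 51.75 tonnes

51.75


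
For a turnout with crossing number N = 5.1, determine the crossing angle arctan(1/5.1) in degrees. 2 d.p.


1/N = 1/5.1 = 0.196078
angle = arctan(0.196078) = 0.193622 rad
angle = 0.193622 * 180/pi = 11.09 degrees

11.09


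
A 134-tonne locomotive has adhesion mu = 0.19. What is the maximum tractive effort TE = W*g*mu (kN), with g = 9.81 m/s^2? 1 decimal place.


TE_max = W * g * mu
TE_max = 134 * 9.81 * 0.19
TE_max = 1314.54 * 0.19
TE_max = 249.8 kN

249.8


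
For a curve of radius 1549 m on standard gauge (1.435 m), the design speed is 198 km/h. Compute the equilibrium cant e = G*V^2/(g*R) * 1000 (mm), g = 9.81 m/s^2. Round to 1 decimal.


Convert speed: V = 198 / 3.6 = 55.0 m/s
Apply formula: e = 1.435 * 55.0^2 / (9.81 * 1549)
e = 1.435 * 3025.0 / 15195.69
e = 0.285665 m = 285.7 mm

285.7


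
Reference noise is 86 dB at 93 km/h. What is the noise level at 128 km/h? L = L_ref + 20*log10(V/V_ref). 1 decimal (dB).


V/V_ref = 128 / 93 = 1.376344
log10(1.376344) = 0.138727
20 * 0.138727 = 2.7745
L = 86 + 2.7745 = 88.8 dB

88.8


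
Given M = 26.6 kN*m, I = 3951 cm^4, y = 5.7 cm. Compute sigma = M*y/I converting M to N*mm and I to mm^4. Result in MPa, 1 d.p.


Convert units:
M = 26.6 kN*m = 26600000 N*mm
y = 5.7 cm = 57 mm
I = 3951 cm^4 = 39510000 mm^4
sigma = 26600000 * 57 / 39510000
sigma = 38.4 MPa

38.4


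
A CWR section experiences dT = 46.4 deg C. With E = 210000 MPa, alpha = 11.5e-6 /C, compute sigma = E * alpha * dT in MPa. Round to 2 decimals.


sigma = E * alpha * dT
sigma = 210000 * 11.5e-6 * 46.4
sigma = 2.415 * 46.4
sigma = 112.06 MPa

112.06


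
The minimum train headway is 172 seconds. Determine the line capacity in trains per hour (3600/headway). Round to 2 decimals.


Capacity = 3600 / headway
Capacity = 3600 / 172
Capacity = 20.93 trains/hour

20.93


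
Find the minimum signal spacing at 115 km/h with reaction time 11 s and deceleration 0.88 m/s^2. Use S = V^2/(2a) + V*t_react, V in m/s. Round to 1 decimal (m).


V = 115 / 3.6 = 31.9444 m/s
Braking distance = 31.9444^2 / (2*0.88) = 579.7997 m
Sighting distance = 31.9444 * 11 = 351.3889 m
S = 579.7997 + 351.3889 = 931.2 m

931.2


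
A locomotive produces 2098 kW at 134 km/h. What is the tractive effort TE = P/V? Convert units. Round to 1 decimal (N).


Convert: P = 2098 kW = 2098000 W
V = 134 / 3.6 = 37.2222 m/s
TE = 2098000 / 37.2222
TE = 56364.2 N

56364.2


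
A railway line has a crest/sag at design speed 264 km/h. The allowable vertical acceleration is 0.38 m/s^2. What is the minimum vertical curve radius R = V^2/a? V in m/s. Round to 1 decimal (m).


Convert speed: V = 264 / 3.6 = 73.3333 m/s
V^2 = 5377.7778 m^2/s^2
R_v = 5377.7778 / 0.38
R_v = 14152.0 m

14152.0


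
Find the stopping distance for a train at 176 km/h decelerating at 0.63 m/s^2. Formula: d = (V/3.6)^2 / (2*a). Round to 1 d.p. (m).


Convert speed: V = 176 / 3.6 = 48.8889 m/s
V^2 = 2390.1235
d = 2390.1235 / (2 * 0.63)
d = 2390.1235 / 1.26
d = 1896.9 m

1896.9


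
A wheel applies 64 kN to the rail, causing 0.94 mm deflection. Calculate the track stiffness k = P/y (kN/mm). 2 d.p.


Track stiffness k = P / y
k = 64 / 0.94
k = 68.09 kN/mm

68.09


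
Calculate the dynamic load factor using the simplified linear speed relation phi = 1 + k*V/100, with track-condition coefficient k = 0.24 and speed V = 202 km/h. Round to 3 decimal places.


phi = 1 + k * V / 100
phi = 1 + 0.24 * 202 / 100
phi = 1 + 0.4848
phi = 1.485

1.485


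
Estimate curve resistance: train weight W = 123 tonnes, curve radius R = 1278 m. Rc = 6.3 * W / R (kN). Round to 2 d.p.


Rc = 6.3 * W / R
Rc = 6.3 * 123 / 1278
Rc = 774.9 / 1278
Rc = 0.61 kN

0.61


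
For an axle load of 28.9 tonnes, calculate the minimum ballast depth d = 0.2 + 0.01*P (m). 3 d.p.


d = 0.2 + 0.01 * 28.9
d = 0.2 + 0.289
d = 0.489 m

0.489


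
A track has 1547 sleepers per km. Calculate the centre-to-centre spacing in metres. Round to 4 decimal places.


Spacing = 1000 m / number of sleepers
Spacing = 1000 / 1547
Spacing = 0.6464 m

0.6464


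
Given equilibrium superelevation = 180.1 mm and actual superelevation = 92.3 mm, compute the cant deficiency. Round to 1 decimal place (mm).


Cant deficiency = equilibrium cant - actual cant
CD = 180.1 - 92.3
CD = 87.8 mm

87.8


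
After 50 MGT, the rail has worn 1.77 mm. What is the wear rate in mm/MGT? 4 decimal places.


Wear rate = total wear / cumulative tonnage
Rate = 1.77 / 50
Rate = 0.0354 mm/MGT

0.0354


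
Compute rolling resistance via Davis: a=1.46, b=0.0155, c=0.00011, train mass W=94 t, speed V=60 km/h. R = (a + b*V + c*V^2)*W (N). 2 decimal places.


b*V = 0.0155 * 60 = 0.93
c*V^2 = 0.00011 * 3600 = 0.396
R_per_t = 1.46 + 0.93 + 0.396 = 2.786 N/t
R_total = 2.786 * 94 = 261.88 N

261.88


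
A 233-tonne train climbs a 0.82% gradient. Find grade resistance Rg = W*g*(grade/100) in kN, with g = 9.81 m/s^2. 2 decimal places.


Rg = W * 9.81 * grade / 100
Rg = 233 * 9.81 * 0.82 / 100
Rg = 2285.73 * 0.0082
Rg = 18.74 kN

18.74


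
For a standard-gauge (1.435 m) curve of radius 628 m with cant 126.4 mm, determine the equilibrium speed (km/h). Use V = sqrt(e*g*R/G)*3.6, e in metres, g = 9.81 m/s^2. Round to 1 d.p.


Convert cant: e = 126.4 mm = 0.1264 m
V_ms = sqrt(0.1264 * 9.81 * 628 / 1.435)
V_ms = sqrt(542.655019) = 23.295 m/s
V = 23.295 * 3.6 = 83.9 km/h

83.9


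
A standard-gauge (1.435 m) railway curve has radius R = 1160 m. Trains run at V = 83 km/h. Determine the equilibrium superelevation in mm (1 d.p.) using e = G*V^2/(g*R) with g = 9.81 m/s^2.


Convert speed: V = 83 / 3.6 = 23.0556 m/s
Apply formula: e = 1.435 * 23.0556^2 / (9.81 * 1160)
e = 1.435 * 531.5586 / 11379.6
e = 0.067031 m = 67.0 mm

67.0


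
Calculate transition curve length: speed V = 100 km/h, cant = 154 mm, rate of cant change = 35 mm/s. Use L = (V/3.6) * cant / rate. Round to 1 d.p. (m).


Convert speed: V = 100 / 3.6 = 27.7778 m/s
L = 27.7778 * 154 / 35
L = 4277.7778 / 35
L = 122.2 m

122.2


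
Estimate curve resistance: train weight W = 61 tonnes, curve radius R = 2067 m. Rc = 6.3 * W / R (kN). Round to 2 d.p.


Rc = 6.3 * W / R
Rc = 6.3 * 61 / 2067
Rc = 384.3 / 2067
Rc = 0.19 kN

0.19


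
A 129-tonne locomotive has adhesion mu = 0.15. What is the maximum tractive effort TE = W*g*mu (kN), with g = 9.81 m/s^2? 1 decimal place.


TE_max = W * g * mu
TE_max = 129 * 9.81 * 0.15
TE_max = 1265.49 * 0.15
TE_max = 189.8 kN

189.8


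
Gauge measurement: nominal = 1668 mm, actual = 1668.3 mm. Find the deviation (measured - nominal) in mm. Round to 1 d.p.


Deviation = measured - nominal
Deviation = 1668.3 - 1668
Deviation = 0.3 mm

0.3


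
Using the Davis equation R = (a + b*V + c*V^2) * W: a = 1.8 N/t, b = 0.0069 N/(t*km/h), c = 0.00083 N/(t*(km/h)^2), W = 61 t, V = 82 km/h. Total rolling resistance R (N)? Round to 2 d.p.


b*V = 0.0069 * 82 = 0.5658
c*V^2 = 0.00083 * 6724 = 5.58092
R_per_t = 1.8 + 0.5658 + 5.58092 = 7.94672 N/t
R_total = 7.94672 * 61 = 484.75 N

484.75


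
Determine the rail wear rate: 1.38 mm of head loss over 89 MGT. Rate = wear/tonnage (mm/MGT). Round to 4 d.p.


Wear rate = total wear / cumulative tonnage
Rate = 1.38 / 89
Rate = 0.0155 mm/MGT

0.0155


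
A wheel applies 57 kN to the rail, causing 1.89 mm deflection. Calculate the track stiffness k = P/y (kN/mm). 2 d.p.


Track stiffness k = P / y
k = 57 / 1.89
k = 30.16 kN/mm

30.16


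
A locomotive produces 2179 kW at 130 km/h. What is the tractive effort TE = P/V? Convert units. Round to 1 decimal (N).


Convert: P = 2179 kW = 2179000 W
V = 130 / 3.6 = 36.1111 m/s
TE = 2179000 / 36.1111
TE = 60341.5 N

60341.5


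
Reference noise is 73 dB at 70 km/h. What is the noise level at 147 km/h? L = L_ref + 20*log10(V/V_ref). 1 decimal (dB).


V/V_ref = 147 / 70 = 2.1
log10(2.1) = 0.322219
20 * 0.322219 = 6.4444
L = 73 + 6.4444 = 79.4 dB

79.4


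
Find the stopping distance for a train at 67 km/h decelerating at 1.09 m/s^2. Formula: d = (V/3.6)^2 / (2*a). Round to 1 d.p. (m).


Convert speed: V = 67 / 3.6 = 18.6111 m/s
V^2 = 346.3735
d = 346.3735 / (2 * 1.09)
d = 346.3735 / 2.18
d = 158.9 m

158.9


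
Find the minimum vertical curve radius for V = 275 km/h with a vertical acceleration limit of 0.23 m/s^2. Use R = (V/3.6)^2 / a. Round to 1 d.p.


Convert speed: V = 275 / 3.6 = 76.3889 m/s
V^2 = 5835.2623 m^2/s^2
R_v = 5835.2623 / 0.23
R_v = 25370.7 m

25370.7


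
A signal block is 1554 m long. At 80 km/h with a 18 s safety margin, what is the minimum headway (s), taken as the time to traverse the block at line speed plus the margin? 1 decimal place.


V = 80 / 3.6 = 22.2222 m/s
Block traversal time = 1554 / 22.2222 = 69.93 s
Headway = 69.93 + 18
Headway = 87.9 s

87.9


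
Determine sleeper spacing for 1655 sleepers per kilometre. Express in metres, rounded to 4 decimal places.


Spacing = 1000 m / number of sleepers
Spacing = 1000 / 1655
Spacing = 0.6042 m

0.6042


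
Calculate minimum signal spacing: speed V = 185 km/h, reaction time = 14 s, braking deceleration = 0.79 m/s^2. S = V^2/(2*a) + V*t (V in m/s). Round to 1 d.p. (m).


V = 185 / 3.6 = 51.3889 m/s
Braking distance = 51.3889^2 / (2*0.79) = 1671.4037 m
Sighting distance = 51.3889 * 14 = 719.4444 m
S = 1671.4037 + 719.4444 = 2390.8 m

2390.8


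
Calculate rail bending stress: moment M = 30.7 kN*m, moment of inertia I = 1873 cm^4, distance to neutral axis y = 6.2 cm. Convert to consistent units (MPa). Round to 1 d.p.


Convert units:
M = 30.7 kN*m = 30700000 N*mm
y = 6.2 cm = 62 mm
I = 1873 cm^4 = 18730000 mm^4
sigma = 30700000 * 62 / 18730000
sigma = 101.6 MPa

101.6


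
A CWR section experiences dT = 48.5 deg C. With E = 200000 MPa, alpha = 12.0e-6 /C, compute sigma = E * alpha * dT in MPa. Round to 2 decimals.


sigma = E * alpha * dT
sigma = 200000 * 12.0e-6 * 48.5
sigma = 2.4 * 48.5
sigma = 116.40 MPa

116.40


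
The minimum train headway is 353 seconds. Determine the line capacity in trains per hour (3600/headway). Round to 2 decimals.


Capacity = 3600 / headway
Capacity = 3600 / 353
Capacity = 10.20 trains/hour

10.20


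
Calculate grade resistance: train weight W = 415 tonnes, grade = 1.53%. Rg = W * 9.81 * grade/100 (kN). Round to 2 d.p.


Rg = W * 9.81 * grade / 100
Rg = 415 * 9.81 * 1.53 / 100
Rg = 4071.15 * 0.0153
Rg = 62.29 kN

62.29


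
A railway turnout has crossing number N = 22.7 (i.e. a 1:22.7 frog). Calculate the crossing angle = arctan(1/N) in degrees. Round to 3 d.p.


1/N = 1/22.7 = 0.044053
angle = arctan(0.044053) = 0.044024 rad
angle = 0.044024 * 180/pi = 2.522 degrees

2.522


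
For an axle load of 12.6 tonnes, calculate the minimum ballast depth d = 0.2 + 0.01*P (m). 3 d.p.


d = 0.2 + 0.01 * 12.6
d = 0.2 + 0.126
d = 0.326 m

0.326


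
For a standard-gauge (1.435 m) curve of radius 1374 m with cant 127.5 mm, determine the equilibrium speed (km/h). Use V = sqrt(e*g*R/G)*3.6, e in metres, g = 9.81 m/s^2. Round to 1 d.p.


Convert cant: e = 127.5 mm = 0.1275 m
V_ms = sqrt(0.1275 * 9.81 * 1374 / 1.435)
V_ms = sqrt(1197.606167) = 34.6064 m/s
V = 34.6064 * 3.6 = 124.6 km/h

124.6


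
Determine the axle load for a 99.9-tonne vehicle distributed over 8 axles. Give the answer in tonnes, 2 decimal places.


Load per axle = total weight / number of axles
Load = 99.9 / 8
Load = 12.49 tonnes

12.49


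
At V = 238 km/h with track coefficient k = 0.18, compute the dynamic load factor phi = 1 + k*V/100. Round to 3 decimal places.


phi = 1 + k * V / 100
phi = 1 + 0.18 * 238 / 100
phi = 1 + 0.4284
phi = 1.428

1.428


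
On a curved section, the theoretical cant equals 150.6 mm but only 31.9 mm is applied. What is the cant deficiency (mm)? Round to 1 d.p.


Cant deficiency = equilibrium cant - actual cant
CD = 150.6 - 31.9
CD = 118.7 mm

118.7


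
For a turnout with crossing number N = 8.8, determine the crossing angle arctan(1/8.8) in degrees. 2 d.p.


1/N = 1/8.8 = 0.113636
angle = arctan(0.113636) = 0.113151 rad
angle = 0.113151 * 180/pi = 6.48 degrees

6.48


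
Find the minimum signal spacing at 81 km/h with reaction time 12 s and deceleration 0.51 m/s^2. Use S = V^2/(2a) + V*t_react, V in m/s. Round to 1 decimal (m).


V = 81 / 3.6 = 22.5 m/s
Braking distance = 22.5^2 / (2*0.51) = 496.3235 m
Sighting distance = 22.5 * 12 = 270.0 m
S = 496.3235 + 270.0 = 766.3 m

766.3


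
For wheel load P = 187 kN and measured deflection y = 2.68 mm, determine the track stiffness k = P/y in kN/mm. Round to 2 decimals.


Track stiffness k = P / y
k = 187 / 2.68
k = 69.78 kN/mm

69.78


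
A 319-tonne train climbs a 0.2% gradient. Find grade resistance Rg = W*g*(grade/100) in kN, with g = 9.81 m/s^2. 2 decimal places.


Rg = W * 9.81 * grade / 100
Rg = 319 * 9.81 * 0.2 / 100
Rg = 3129.39 * 0.002
Rg = 6.26 kN

6.26


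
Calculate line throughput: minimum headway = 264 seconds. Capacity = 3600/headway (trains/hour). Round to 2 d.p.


Capacity = 3600 / headway
Capacity = 3600 / 264
Capacity = 13.64 trains/hour

13.64


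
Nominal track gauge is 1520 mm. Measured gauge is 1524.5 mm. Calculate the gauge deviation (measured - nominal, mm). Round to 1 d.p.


Deviation = measured - nominal
Deviation = 1524.5 - 1520
Deviation = 4.5 mm

4.5


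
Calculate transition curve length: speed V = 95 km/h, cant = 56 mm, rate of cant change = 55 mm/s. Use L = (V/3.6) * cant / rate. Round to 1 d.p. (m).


Convert speed: V = 95 / 3.6 = 26.3889 m/s
L = 26.3889 * 56 / 55
L = 1477.7778 / 55
L = 26.9 m

26.9


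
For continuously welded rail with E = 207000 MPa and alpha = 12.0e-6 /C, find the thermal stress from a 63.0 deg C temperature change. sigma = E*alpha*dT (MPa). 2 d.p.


sigma = E * alpha * dT
sigma = 207000 * 12.0e-6 * 63.0
sigma = 2.484 * 63.0
sigma = 156.49 MPa

156.49


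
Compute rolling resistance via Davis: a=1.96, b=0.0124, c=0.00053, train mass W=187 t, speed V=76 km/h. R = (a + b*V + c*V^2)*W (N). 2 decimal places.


b*V = 0.0124 * 76 = 0.9424
c*V^2 = 0.00053 * 5776 = 3.06128
R_per_t = 1.96 + 0.9424 + 3.06128 = 5.96368 N/t
R_total = 5.96368 * 187 = 1115.21 N

1115.21


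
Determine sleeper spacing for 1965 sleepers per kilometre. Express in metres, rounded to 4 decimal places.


Spacing = 1000 m / number of sleepers
Spacing = 1000 / 1965
Spacing = 0.5089 m

0.5089


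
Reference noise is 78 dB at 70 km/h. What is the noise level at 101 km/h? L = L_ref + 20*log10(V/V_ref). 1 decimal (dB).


V/V_ref = 101 / 70 = 1.442857
log10(1.442857) = 0.159223
20 * 0.159223 = 3.1845
L = 78 + 3.1845 = 81.2 dB

81.2


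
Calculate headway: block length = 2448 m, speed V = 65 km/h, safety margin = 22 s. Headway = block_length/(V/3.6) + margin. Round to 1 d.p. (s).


V = 65 / 3.6 = 18.0556 m/s
Block traversal time = 2448 / 18.0556 = 135.5815 s
Headway = 135.5815 + 22
Headway = 157.6 s

157.6


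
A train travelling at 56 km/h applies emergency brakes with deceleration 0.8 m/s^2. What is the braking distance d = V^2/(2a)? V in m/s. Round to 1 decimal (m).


Convert speed: V = 56 / 3.6 = 15.5556 m/s
V^2 = 241.9753
d = 241.9753 / (2 * 0.8)
d = 241.9753 / 1.6
d = 151.2 m

151.2


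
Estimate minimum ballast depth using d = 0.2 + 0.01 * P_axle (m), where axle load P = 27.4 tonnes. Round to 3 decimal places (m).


d = 0.2 + 0.01 * 27.4
d = 0.2 + 0.274
d = 0.474 m

0.474


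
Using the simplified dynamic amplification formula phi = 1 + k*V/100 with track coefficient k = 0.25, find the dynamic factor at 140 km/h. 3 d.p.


phi = 1 + k * V / 100
phi = 1 + 0.25 * 140 / 100
phi = 1 + 0.35
phi = 1.350

1.350


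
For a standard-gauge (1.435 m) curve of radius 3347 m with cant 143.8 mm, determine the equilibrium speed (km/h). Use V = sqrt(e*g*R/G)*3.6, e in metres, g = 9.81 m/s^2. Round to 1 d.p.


Convert cant: e = 143.8 mm = 0.1438 m
V_ms = sqrt(0.1438 * 9.81 * 3347 / 1.435)
V_ms = sqrt(3290.271266) = 57.3609 m/s
V = 57.3609 * 3.6 = 206.5 km/h

206.5


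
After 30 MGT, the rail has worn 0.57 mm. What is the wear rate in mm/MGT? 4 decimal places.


Wear rate = total wear / cumulative tonnage
Rate = 0.57 / 30
Rate = 0.0190 mm/MGT

0.0190


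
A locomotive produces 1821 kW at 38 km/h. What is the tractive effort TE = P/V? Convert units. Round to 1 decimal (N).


Convert: P = 1821 kW = 1821000 W
V = 38 / 3.6 = 10.5556 m/s
TE = 1821000 / 10.5556
TE = 172515.8 N

172515.8


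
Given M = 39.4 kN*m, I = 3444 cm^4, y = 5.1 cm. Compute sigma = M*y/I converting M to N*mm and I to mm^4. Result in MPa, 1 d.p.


Convert units:
M = 39.4 kN*m = 39400000 N*mm
y = 5.1 cm = 51 mm
I = 3444 cm^4 = 34440000 mm^4
sigma = 39400000 * 51 / 34440000
sigma = 58.3 MPa

58.3


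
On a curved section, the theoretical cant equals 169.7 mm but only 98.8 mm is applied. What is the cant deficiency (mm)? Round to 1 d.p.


Cant deficiency = equilibrium cant - actual cant
CD = 169.7 - 98.8
CD = 70.9 mm

70.9


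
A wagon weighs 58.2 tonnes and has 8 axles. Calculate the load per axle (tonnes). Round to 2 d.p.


Load per axle = total weight / number of axles
Load = 58.2 / 8
Load = 7.28 tonnes

7.28


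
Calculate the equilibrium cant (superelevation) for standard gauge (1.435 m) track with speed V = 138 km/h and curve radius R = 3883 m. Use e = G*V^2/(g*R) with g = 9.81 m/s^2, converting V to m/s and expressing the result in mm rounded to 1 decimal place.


Convert speed: V = 138 / 3.6 = 38.3333 m/s
Apply formula: e = 1.435 * 38.3333^2 / (9.81 * 3883)
e = 1.435 * 1469.4444 / 38092.23
e = 0.055357 m = 55.4 mm

55.4


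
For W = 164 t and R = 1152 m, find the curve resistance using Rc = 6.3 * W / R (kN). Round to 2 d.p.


Rc = 6.3 * W / R
Rc = 6.3 * 164 / 1152
Rc = 1033.2 / 1152
Rc = 0.90 kN

0.90


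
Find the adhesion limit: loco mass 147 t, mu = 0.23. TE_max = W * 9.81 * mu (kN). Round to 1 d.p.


TE_max = W * g * mu
TE_max = 147 * 9.81 * 0.23
TE_max = 1442.07 * 0.23
TE_max = 331.7 kN

331.7


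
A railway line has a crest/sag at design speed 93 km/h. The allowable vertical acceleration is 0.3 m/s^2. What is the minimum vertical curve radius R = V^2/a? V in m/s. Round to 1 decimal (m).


Convert speed: V = 93 / 3.6 = 25.8333 m/s
V^2 = 667.3611 m^2/s^2
R_v = 667.3611 / 0.3
R_v = 2224.5 m

2224.5


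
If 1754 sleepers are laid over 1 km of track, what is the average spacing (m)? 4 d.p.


Spacing = 1000 m / number of sleepers
Spacing = 1000 / 1754
Spacing = 0.5701 m

0.5701


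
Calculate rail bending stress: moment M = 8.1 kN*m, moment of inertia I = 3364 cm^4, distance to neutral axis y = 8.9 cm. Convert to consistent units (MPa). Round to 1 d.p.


Convert units:
M = 8.1 kN*m = 8100000 N*mm
y = 8.9 cm = 89 mm
I = 3364 cm^4 = 33640000 mm^4
sigma = 8100000 * 89 / 33640000
sigma = 21.4 MPa

21.4


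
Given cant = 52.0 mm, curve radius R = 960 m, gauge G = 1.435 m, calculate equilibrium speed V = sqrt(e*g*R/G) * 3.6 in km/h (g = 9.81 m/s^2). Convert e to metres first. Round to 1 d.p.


Convert cant: e = 52.0 mm = 0.0520 m
V_ms = sqrt(0.0520 * 9.81 * 960 / 1.435)
V_ms = sqrt(341.264948) = 18.4734 m/s
V = 18.4734 * 3.6 = 66.5 km/h

66.5


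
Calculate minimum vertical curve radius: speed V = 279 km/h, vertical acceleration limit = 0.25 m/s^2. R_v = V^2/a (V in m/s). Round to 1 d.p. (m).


Convert speed: V = 279 / 3.6 = 77.5 m/s
V^2 = 6006.25 m^2/s^2
R_v = 6006.25 / 0.25
R_v = 24025.0 m

24025.0


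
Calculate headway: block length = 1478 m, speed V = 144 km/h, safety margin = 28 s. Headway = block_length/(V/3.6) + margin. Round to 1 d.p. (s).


V = 144 / 3.6 = 40.0 m/s
Block traversal time = 1478 / 40.0 = 36.95 s
Headway = 36.95 + 28
Headway = 65.0 s

65.0


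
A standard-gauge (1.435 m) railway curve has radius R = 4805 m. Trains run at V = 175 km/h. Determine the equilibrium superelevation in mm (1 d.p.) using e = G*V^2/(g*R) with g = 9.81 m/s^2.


Convert speed: V = 175 / 3.6 = 48.6111 m/s
Apply formula: e = 1.435 * 48.6111^2 / (9.81 * 4805)
e = 1.435 * 2363.0401 / 47137.05
e = 0.071938 m = 71.9 mm

71.9


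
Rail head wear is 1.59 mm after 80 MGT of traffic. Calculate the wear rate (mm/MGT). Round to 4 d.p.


Wear rate = total wear / cumulative tonnage
Rate = 1.59 / 80
Rate = 0.0199 mm/MGT

0.0199


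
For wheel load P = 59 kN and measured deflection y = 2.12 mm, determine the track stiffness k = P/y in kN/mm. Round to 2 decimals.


Track stiffness k = P / y
k = 59 / 2.12
k = 27.83 kN/mm

27.83


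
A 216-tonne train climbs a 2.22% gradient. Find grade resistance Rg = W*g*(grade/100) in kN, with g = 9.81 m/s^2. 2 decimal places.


Rg = W * 9.81 * grade / 100
Rg = 216 * 9.81 * 2.22 / 100
Rg = 2118.96 * 0.0222
Rg = 47.04 kN

47.04


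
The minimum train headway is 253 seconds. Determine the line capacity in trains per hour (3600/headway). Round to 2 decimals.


Capacity = 3600 / headway
Capacity = 3600 / 253
Capacity = 14.23 trains/hour

14.23


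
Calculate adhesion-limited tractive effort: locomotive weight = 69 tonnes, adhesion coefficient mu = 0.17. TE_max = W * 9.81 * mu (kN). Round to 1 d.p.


TE_max = W * g * mu
TE_max = 69 * 9.81 * 0.17
TE_max = 676.89 * 0.17
TE_max = 115.1 kN

115.1


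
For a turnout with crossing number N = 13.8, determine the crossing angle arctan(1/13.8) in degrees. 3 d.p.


1/N = 1/13.8 = 0.072464
angle = arctan(0.072464) = 0.072337 rad
angle = 0.072337 * 180/pi = 4.145 degrees

4.145


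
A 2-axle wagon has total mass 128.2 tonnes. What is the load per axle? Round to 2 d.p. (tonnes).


Load per axle = total weight / number of axles
Load = 128.2 / 2
Load = 64.10 tonnes

64.10


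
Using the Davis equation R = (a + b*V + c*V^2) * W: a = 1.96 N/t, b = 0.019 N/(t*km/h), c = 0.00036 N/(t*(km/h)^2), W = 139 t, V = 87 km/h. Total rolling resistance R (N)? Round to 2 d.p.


b*V = 0.019 * 87 = 1.653
c*V^2 = 0.00036 * 7569 = 2.72484
R_per_t = 1.96 + 1.653 + 2.72484 = 6.33784 N/t
R_total = 6.33784 * 139 = 880.96 N

880.96


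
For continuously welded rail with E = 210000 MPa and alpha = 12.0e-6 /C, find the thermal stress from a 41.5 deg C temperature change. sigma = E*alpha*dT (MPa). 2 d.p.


sigma = E * alpha * dT
sigma = 210000 * 12.0e-6 * 41.5
sigma = 2.52 * 41.5
sigma = 104.58 MPa

104.58


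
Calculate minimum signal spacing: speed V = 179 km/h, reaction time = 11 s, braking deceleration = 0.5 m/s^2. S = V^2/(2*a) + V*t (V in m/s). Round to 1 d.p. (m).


V = 179 / 3.6 = 49.7222 m/s
Braking distance = 49.7222^2 / (2*0.5) = 2472.2994 m
Sighting distance = 49.7222 * 11 = 546.9444 m
S = 2472.2994 + 546.9444 = 3019.2 m

3019.2
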